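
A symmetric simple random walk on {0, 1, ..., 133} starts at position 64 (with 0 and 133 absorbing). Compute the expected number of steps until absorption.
E[τ | X_0 = 64] = 4416

Let v_k = E[τ | X_0 = k]. Boundary: v_0 = v_133 = 0. Recurrence: v_k = 1 + (v_{k-1} + v_{k+1})/2 for 1 ≤ k ≤ 132. The particular solution to v_k − (v_{k-1} + v_{k+1})/2 = 1 is v_k = −k^2. Adding homogeneous solution A + B k and matching boundaries gives v_k = k (133 − k). Substituting k = 64: v_64 = 64 · 69 = 4416.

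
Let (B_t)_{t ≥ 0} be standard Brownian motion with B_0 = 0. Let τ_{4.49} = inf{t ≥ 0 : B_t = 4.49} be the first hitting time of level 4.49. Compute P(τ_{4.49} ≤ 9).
P(τ_{4.49} ≤ 9) = 2(1 − Φ(4.49/√9)) = 2(1 − Φ(1.4967)) ≈ 0.1345

By the reflection principle for standard BM, P(τ_b ≤ t) = 2 · P(B_t ≥ b). Since B_t ~ N(0, t), P(B_t ≥ 4.49) = 1 − Φ(4.49/√t) = 1 − Φ(4.49/√9) = 1 − Φ(1.4967) ≈ 0.06724. Doubling: P(τ_{4.49} ≤ 9) ≈ 2 · 0.06724 = 0.13448 ≈ 0.1345.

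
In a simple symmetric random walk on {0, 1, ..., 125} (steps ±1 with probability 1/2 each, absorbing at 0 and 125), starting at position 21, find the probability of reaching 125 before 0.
P(hit 125 before 0) = 21/125

Let u_k = P(hit 125 before 0 | start at k). Then u_0 = 0, u_125 = 1, and u_k = u_{k-1}/2 + u_{k+1}/2 for 1 ≤ k ≤ 124. This harmonic recurrence is solved by u_k = k/125, giving u_21 = 21/125.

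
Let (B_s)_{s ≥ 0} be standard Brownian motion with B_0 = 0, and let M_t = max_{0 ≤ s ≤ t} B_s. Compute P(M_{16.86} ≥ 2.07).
P(M_{16.86} ≥ 2.07) = 2·P(B_{16.86} ≥ 2.07) = 2(1 − Φ(2.07/√16.86)) ≈ 0.6142

By the reflection principle for Brownian motion, P(M_t ≥ a) = 2 · P(B_t ≥ a) for a ≥ 0. Since B_t ~ N(0, t), P(B_t ≥ 2.07) = 1 − Φ(2.07/√t) = 1 − Φ(2.07/√16.86) = 1 − Φ(0.5041). So
  P(M_{16.86} ≥ 2.07) = 2(1 − Φ(0.5041)) ≈ 0.6142.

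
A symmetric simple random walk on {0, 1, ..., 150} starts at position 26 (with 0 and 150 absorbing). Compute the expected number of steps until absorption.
E[τ | X_0 = 26] = 3224

Let v_k = E[τ | X_0 = k]. Boundary: v_0 = v_150 = 0. Recurrence: v_k = 1 + (v_{k-1} + v_{k+1})/2 for 1 ≤ k ≤ 149. The particular solution to v_k − (v_{k-1} + v_{k+1})/2 = 1 is v_k = −k^2. Adding homogeneous solution A + B k and matching boundaries gives v_k = k (150 − k). Substituting k = 26: v_26 = 26 · 124 = 3224.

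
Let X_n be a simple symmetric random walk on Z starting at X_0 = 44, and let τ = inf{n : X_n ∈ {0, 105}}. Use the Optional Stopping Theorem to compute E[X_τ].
E[X_τ] = 44

X_n is a martingale and τ is a bounded-mean stopping time (indeed τ is finite a.s. with bounded expectation since the walk is in a bounded region). By the OST, E[X_τ] = E[X_0] = 44. Equivalently: E[X_τ] = 105 · P(hit 105 first) + 0 · P(hit 0 first) = 105 · (44/105) = 44.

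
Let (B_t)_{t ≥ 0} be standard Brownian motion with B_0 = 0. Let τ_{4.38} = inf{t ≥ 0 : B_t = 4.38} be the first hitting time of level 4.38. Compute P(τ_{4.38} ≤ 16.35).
P(τ_{4.38} ≤ 16.35) = 2(1 − Φ(4.38/√16.35)) = 2(1 − Φ(1.0832)) ≈ 0.2787

By the reflection principle for standard BM, P(τ_b ≤ t) = 2 · P(B_t ≥ b). Since B_t ~ N(0, t), P(B_t ≥ 4.38) = 1 − Φ(4.38/√t) = 1 − Φ(4.38/√16.35) = 1 − Φ(1.0832) ≈ 0.13936. Doubling: P(τ_{4.38} ≤ 16.35) ≈ 2 · 0.13936 = 0.27872 ≈ 0.2787.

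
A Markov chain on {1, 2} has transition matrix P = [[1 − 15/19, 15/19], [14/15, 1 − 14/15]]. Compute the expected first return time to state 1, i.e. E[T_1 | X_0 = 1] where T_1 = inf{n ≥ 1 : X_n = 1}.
E[T_1 | X_0 = 1] = 1/π_1 = 491/266

For an irreducible recurrent Markov chain with stationary distribution π, E[T_i | X_0 = i] = 1/π_i (Kac's formula). Here π_1 = (14/15)/(15/19 + 14/15) = (14/15)/(491/285) = 266/491, so E[T_1 | X_0 = 1] = 1/π_1 = (15/19 + 14/15)/(14/15) = (491/285)/(14/15) = 491/266.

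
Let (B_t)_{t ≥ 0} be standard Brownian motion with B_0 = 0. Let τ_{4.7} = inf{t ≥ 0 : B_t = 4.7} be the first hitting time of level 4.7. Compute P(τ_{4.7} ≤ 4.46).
P(τ_{4.7} ≤ 4.46) = 2(1 − Φ(4.7/√4.46)) = 2(1 − Φ(2.2255)) ≈ 0.0260

By the reflection principle for standard BM, P(τ_b ≤ t) = 2 · P(B_t ≥ b). Since B_t ~ N(0, t), P(B_t ≥ 4.7) = 1 − Φ(4.7/√t) = 1 − Φ(4.7/√4.46) = 1 − Φ(2.2255) ≈ 0.01302. Doubling: P(τ_{4.7} ≤ 4.46) ≈ 2 · 0.01302 = 0.02604 ≈ 0.0260.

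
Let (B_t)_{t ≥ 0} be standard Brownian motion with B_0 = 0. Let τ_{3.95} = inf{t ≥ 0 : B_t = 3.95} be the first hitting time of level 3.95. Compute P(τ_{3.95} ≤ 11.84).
P(τ_{3.95} ≤ 11.84) = 2(1 − Φ(3.95/√11.84)) = 2(1 − Φ(1.1479)) ≈ 0.2510

By the reflection principle for standard BM, P(τ_b ≤ t) = 2 · P(B_t ≥ b). Since B_t ~ N(0, t), P(B_t ≥ 3.95) = 1 − Φ(3.95/√t) = 1 − Φ(3.95/√11.84) = 1 − Φ(1.1479) ≈ 0.12550. Doubling: P(τ_{3.95} ≤ 11.84) ≈ 2 · 0.12550 = 0.25100 ≈ 0.2510.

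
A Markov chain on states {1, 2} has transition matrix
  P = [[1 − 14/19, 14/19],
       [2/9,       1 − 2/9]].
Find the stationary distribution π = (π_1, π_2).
π_1 = 19/82, π_2 = 63/82

Solve πP = π with π_1 + π_2 = 1. From πP = π: π_1 · (1 − 14/19) + π_2 · 2/9 = π_1 ⇒ π_2 · 2/9 = π_1 · 14/19 ⇒ π_2/π_1 = (14/19)/(2/9) = 63/19. Together with π_1 + π_2 = 1:
  π_1 = (2/9)/(14/19 + 2/9) = (2/9)/(164/171) = 19/82,
  π_2 = (14/19)/(14/19 + 2/9) = (14/19)/(164/171) = 63/82.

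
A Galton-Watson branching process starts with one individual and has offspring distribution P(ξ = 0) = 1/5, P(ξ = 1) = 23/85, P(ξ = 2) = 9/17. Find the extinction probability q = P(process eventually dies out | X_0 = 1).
q = 17/45

The pgf is f(s) = 1/5 + 23/85·s + 9/17·s². The extinction probability q is the smallest fixed point of f in [0, 1]. Setting s = f(s):
  9/17·s² + (23/85 − 1)·s + 1/5 = 0
  9/17·s² − (1/5 + 9/17)·s + 1/5 = 0
which factors as (s − 1)·(9/17·s − 1/5) = 0, giving roots s = 1 and s = (1/5)/(9/17) = 17/45.
Mean offspring μ = 23/85 + 2·9/17 = 113/85 > 1 (supercritical), so q < 1. The extinction probability is the smaller root: q = (1/5)/(9/17) = 17/45.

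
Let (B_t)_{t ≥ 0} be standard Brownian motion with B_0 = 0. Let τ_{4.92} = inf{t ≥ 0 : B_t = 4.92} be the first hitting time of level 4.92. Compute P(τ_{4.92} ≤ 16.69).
P(τ_{4.92} ≤ 16.69) = 2(1 − Φ(4.92/√16.69)) = 2(1 − Φ(1.2043)) ≈ 0.2285

By the reflection principle for standard BM, P(τ_b ≤ t) = 2 · P(B_t ≥ b). Since B_t ~ N(0, t), P(B_t ≥ 4.92) = 1 − Φ(4.92/√t) = 1 − Φ(4.92/√16.69) = 1 − Φ(1.2043) ≈ 0.11424. Doubling: P(τ_{4.92} ≤ 16.69) ≈ 2 · 0.11424 = 0.22848 ≈ 0.2285.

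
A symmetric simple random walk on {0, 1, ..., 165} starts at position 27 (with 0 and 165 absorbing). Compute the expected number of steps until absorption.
E[τ | X_0 = 27] = 3726

Let v_k = E[τ | X_0 = k]. Boundary: v_0 = v_165 = 0. Recurrence: v_k = 1 + (v_{k-1} + v_{k+1})/2 for 1 ≤ k ≤ 164. The particular solution to v_k − (v_{k-1} + v_{k+1})/2 = 1 is v_k = −k^2. Adding homogeneous solution A + B k and matching boundaries gives v_k = k (165 − k). Substituting k = 27: v_27 = 27 · 138 = 3726.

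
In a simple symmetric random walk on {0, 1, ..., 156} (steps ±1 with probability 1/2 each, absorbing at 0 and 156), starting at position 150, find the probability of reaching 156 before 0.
P(hit 156 before 0) = 150/156 = 25/26

Let u_k = P(hit 156 before 0 | start at k). Then u_0 = 0, u_156 = 1, and u_k = u_{k-1}/2 + u_{k+1}/2 for 1 ≤ k ≤ 155. This harmonic recurrence is solved by u_k = k/156, giving u_150 = 150/156 = 25/26.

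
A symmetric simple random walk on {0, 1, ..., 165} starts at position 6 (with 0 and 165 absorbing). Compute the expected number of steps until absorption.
E[τ | X_0 = 6] = 954

Let v_k = E[τ | X_0 = k]. Boundary: v_0 = v_165 = 0. Recurrence: v_k = 1 + (v_{k-1} + v_{k+1})/2 for 1 ≤ k ≤ 164. The particular solution to v_k − (v_{k-1} + v_{k+1})/2 = 1 is v_k = −k^2. Adding homogeneous solution A + B k and matching boundaries gives v_k = k (165 − k). Substituting k = 6: v_6 = 6 · 159 = 954.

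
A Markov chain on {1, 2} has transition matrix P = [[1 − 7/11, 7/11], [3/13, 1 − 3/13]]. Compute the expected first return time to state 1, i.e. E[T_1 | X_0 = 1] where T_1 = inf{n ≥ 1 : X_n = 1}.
E[T_1 | X_0 = 1] = 1/π_1 = 124/33

For an irreducible recurrent Markov chain with stationary distribution π, E[T_i | X_0 = i] = 1/π_i (Kac's formula). Here π_1 = (3/13)/(7/11 + 3/13) = (3/13)/(124/143) = 33/124, so E[T_1 | X_0 = 1] = 1/π_1 = (7/11 + 3/13)/(3/13) = (124/143)/(3/13) = 124/33.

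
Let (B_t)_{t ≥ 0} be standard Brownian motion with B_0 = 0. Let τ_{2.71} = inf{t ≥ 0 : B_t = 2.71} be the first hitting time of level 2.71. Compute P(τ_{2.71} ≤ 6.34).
P(τ_{2.71} ≤ 6.34) = 2(1 − Φ(2.71/√6.34)) = 2(1 − Φ(1.0763)) ≈ 0.2818

By the reflection principle for standard BM, P(τ_b ≤ t) = 2 · P(B_t ≥ b). Since B_t ~ N(0, t), P(B_t ≥ 2.71) = 1 − Φ(2.71/√t) = 1 − Φ(2.71/√6.34) = 1 − Φ(1.0763) ≈ 0.14090. Doubling: P(τ_{2.71} ≤ 6.34) ≈ 2 · 0.14090 = 0.28180 ≈ 0.2818.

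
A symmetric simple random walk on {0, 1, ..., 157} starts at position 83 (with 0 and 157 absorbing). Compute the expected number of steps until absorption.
E[τ | X_0 = 83] = 6142

Let v_k = E[τ | X_0 = k]. Boundary: v_0 = v_157 = 0. Recurrence: v_k = 1 + (v_{k-1} + v_{k+1})/2 for 1 ≤ k ≤ 156. The particular solution to v_k − (v_{k-1} + v_{k+1})/2 = 1 is v_k = −k^2. Adding homogeneous solution A + B k and matching boundaries gives v_k = k (157 − k). Substituting k = 83: v_83 = 83 · 74 = 6142.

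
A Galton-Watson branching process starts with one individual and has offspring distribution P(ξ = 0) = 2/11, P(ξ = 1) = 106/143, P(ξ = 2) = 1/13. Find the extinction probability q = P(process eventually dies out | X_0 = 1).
q = 1

Mean offspring μ = 0·2/11 + 1·106/143 + 2·1/13 = 128/143 ≤ 1. For μ ≤ 1 with offspring not concentrated at 1, the Galton-Watson process goes extinct almost surely, so q = 1.
(Algebraic check: The pgf is f(s) = 2/11 + 106/143·s + 1/13·s². The extinction probability q is the smallest fixed point of f in [0, 1]. Setting s = f(s):
  1/13·s² + (106/143 − 1)·s + 2/11 = 0
  1/13·s² − (2/11 + 1/13)·s + 2/11 = 0
which factors as (s − 1)·(1/13·s − 2/11) = 0, giving roots s = 1 and s = (2/11)/(1/13) = 26/11. Since 26/11 ≥ 1, the smallest root in [0, 1] is s = 1.)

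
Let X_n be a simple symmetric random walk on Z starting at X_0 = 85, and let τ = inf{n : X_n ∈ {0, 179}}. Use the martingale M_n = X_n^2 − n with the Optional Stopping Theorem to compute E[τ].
E[τ] = 7990

M_n = X_n^2 − n is a martingale (since E[X_{n+1}^2 | F_n] = X_n^2 + 1). By OST (τ has finite mean in a bounded region), E[M_τ] = E[M_0] = X_0^2 − 0 = 85^2 = 7225. Also E[M_τ] = E[X_τ^2] − E[τ]. The walk exits at 0 or 179, with P(hit 179 first) = 85/179, so E[X_τ^2] = 179^2 · 85/179 + 0 = 15215. Thus E[τ] = E[X_τ^2] − E[M_τ] = 15215 − 7225 = 7990 = 85(179 − 85) = 7990.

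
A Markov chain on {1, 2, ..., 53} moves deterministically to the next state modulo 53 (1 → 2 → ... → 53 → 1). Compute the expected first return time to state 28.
E[T_28 | X_0 = 28] = 53

The chain cycles deterministically, so starting at state 28 it returns in exactly 53 steps. Equivalently, the stationary distribution is uniform π_j = 1/53 for every state j, so by Kac's formula E[T_28] = 1/π_28 = 53.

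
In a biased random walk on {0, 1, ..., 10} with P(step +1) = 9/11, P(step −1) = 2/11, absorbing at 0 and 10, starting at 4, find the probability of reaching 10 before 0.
P(hit 10 before 0) = (1 − (2/9)^4) / (1 − (2/9)^10) = 45172485/45282901

Let u_k denote P(reach 10 before 0 | start at k). Boundary: u_0 = 0, u_10 = 1. Recurrence: u_k = 9/11·u_{k+1} + 2/11·u_{k-1} for 1 ≤ k ≤ 9. Try u_k = A + B·r^k with r = q/p = (2/11)/(9/11) = 2/9. Substitution satisfies the recurrence; boundary conditions give:
  u_k = (1 − r^k) / (1 − r^N) = (1 − (2/9)^4) / (1 − (2/9)^10) = 45172485/45282901.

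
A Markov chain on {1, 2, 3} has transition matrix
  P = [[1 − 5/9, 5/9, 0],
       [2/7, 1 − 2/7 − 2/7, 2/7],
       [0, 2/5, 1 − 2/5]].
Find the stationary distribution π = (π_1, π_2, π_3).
π = (3/13, 35/78, 25/78)

This is a birth-death chain on three states, which satisfies detailed balance: π_1 · P_{12} = π_2 · P_{21} and π_2 · P_{23} = π_3 · P_{32}.
From π_1 · 5/9 = π_2 · 2/7: π_2/π_1 = (5/9)/(2/7) = 35/18.
From π_2 · 2/7 = π_3 · 2/5: π_3/π_2 = (2/7)/(2/5) = 5/7.
Take π_1 proportional to 1; then unnormalized π = (1, 35/18, 25/18). Normalize by dividing by the sum 13/3:
  π = (3/13, 35/78, 25/78).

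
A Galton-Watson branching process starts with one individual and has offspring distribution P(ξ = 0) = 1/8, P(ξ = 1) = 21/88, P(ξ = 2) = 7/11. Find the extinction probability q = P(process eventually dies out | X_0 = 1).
q = 11/56

The pgf is f(s) = 1/8 + 21/88·s + 7/11·s². The extinction probability q is the smallest fixed point of f in [0, 1]. Setting s = f(s):
  7/11·s² + (21/88 − 1)·s + 1/8 = 0
  7/11·s² − (1/8 + 7/11)·s + 1/8 = 0
which factors as (s − 1)·(7/11·s − 1/8) = 0, giving roots s = 1 and s = (1/8)/(7/11) = 11/56.
Mean offspring μ = 21/88 + 2·7/11 = 133/88 > 1 (supercritical), so q < 1. The extinction probability is the smaller root: q = (1/8)/(7/11) = 11/56.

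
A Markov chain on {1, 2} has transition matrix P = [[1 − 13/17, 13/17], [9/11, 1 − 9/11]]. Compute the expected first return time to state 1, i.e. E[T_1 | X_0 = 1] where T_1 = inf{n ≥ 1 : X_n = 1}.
E[T_1 | X_0 = 1] = 1/π_1 = 296/153

For an irreducible recurrent Markov chain with stationary distribution π, E[T_i | X_0 = i] = 1/π_i (Kac's formula). Here π_1 = (9/11)/(13/17 + 9/11) = (9/11)/(296/187) = 153/296, so E[T_1 | X_0 = 1] = 1/π_1 = (13/17 + 9/11)/(9/11) = (296/187)/(9/11) = 296/153.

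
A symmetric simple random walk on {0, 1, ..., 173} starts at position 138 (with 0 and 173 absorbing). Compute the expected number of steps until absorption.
E[τ | X_0 = 138] = 4830

Let v_k = E[τ | X_0 = k]. Boundary: v_0 = v_173 = 0. Recurrence: v_k = 1 + (v_{k-1} + v_{k+1})/2 for 1 ≤ k ≤ 172. The particular solution to v_k − (v_{k-1} + v_{k+1})/2 = 1 is v_k = −k^2. Adding homogeneous solution A + B k and matching boundaries gives v_k = k (173 − k). Substituting k = 138: v_138 = 138 · 35 = 4830.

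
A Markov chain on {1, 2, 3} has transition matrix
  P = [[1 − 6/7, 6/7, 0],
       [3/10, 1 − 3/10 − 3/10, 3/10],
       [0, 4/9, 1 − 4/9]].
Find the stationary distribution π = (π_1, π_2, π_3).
π = (14/81, 40/81, 1/3)

This is a birth-death chain on three states, which satisfies detailed balance: π_1 · P_{12} = π_2 · P_{21} and π_2 · P_{23} = π_3 · P_{32}.
From π_1 · 6/7 = π_2 · 3/10: π_2/π_1 = (6/7)/(3/10) = 20/7.
From π_2 · 3/10 = π_3 · 4/9: π_3/π_2 = (3/10)/(4/9) = 27/40.
Take π_1 proportional to 1; then unnormalized π = (1, 20/7, 27/14). Normalize by dividing by the sum 81/14:
  π = (14/81, 40/81, 1/3).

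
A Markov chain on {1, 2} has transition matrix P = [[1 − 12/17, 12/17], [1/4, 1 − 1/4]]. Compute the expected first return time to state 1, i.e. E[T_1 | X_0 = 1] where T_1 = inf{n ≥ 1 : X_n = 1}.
E[T_1 | X_0 = 1] = 1/π_1 = 65/17

For an irreducible recurrent Markov chain with stationary distribution π, E[T_i | X_0 = i] = 1/π_i (Kac's formula). Here π_1 = (1/4)/(12/17 + 1/4) = (1/4)/(65/68) = 17/65, so E[T_1 | X_0 = 1] = 1/π_1 = (12/17 + 1/4)/(1/4) = (65/68)/(1/4) = 65/17.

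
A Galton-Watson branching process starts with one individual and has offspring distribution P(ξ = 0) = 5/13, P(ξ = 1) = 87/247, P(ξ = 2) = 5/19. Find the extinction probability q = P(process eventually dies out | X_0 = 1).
q = 1

Mean offspring μ = 0·5/13 + 1·87/247 + 2·5/19 = 217/247 ≤ 1. For μ ≤ 1 with offspring not concentrated at 1, the Galton-Watson process goes extinct almost surely, so q = 1.
(Algebraic check: The pgf is f(s) = 5/13 + 87/247·s + 5/19·s². The extinction probability q is the smallest fixed point of f in [0, 1]. Setting s = f(s):
  5/19·s² + (87/247 − 1)·s + 5/13 = 0
  5/19·s² − (5/13 + 5/19)·s + 5/13 = 0
which factors as (s − 1)·(5/19·s − 5/13) = 0, giving roots s = 1 and s = (5/13)/(5/19) = 19/13. Since 19/13 ≥ 1, the smallest root in [0, 1] is s = 1.)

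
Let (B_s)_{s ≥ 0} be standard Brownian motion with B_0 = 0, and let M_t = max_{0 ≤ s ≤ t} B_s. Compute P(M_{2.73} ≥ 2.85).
P(M_{2.73} ≥ 2.85) = 2·P(B_{2.73} ≥ 2.85) = 2(1 − Φ(2.85/√2.73)) ≈ 0.0845

By the reflection principle for Brownian motion, P(M_t ≥ a) = 2 · P(B_t ≥ a) for a ≥ 0. Since B_t ~ N(0, t), P(B_t ≥ 2.85) = 1 − Φ(2.85/√t) = 1 − Φ(2.85/√2.73) = 1 − Φ(1.7249). So
  P(M_{2.73} ≥ 2.85) = 2(1 − Φ(1.7249)) ≈ 0.0845.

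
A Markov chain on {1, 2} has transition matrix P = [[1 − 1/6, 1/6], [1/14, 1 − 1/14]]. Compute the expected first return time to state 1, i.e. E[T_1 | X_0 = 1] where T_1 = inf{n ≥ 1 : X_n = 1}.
E[T_1 | X_0 = 1] = 1/π_1 = 10/3

For an irreducible recurrent Markov chain with stationary distribution π, E[T_i | X_0 = i] = 1/π_i (Kac's formula). Here π_1 = (1/14)/(1/6 + 1/14) = (1/14)/(5/21) = 3/10, so E[T_1 | X_0 = 1] = 1/π_1 = (1/6 + 1/14)/(1/14) = (5/21)/(1/14) = 10/3.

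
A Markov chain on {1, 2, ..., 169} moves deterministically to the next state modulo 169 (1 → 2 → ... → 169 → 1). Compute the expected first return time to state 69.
E[T_69 | X_0 = 69] = 169

The chain cycles deterministically, so starting at state 69 it returns in exactly 169 steps. Equivalently, the stationary distribution is uniform π_j = 1/169 for every state j, so by Kac's formula E[T_69] = 1/π_69 = 169.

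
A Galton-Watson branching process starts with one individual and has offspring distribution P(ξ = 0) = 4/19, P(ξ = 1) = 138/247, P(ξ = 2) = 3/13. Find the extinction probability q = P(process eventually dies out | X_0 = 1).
q = 52/57

The pgf is f(s) = 4/19 + 138/247·s + 3/13·s². The extinction probability q is the smallest fixed point of f in [0, 1]. Setting s = f(s):
  3/13·s² + (138/247 − 1)·s + 4/19 = 0
  3/13·s² − (4/19 + 3/13)·s + 4/19 = 0
which factors as (s − 1)·(3/13·s − 4/19) = 0, giving roots s = 1 and s = (4/19)/(3/13) = 52/57.
Mean offspring μ = 138/247 + 2·3/13 = 252/247 > 1 (supercritical), so q < 1. The extinction probability is the smaller root: q = (4/19)/(3/13) = 52/57.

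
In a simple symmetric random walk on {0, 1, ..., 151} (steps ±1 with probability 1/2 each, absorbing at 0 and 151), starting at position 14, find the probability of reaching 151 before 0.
P(hit 151 before 0) = 14/151

Let u_k = P(hit 151 before 0 | start at k). Then u_0 = 0, u_151 = 1, and u_k = u_{k-1}/2 + u_{k+1}/2 for 1 ≤ k ≤ 150. This harmonic recurrence is solved by u_k = k/151, giving u_14 = 14/151.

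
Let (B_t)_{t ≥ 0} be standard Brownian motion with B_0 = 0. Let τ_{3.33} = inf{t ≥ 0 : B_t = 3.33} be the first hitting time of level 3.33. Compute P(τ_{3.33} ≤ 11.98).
P(τ_{3.33} ≤ 11.98) = 2(1 − Φ(3.33/√11.98)) = 2(1 − Φ(0.9621)) ≈ 0.3360

By the reflection principle for standard BM, P(τ_b ≤ t) = 2 · P(B_t ≥ b). Since B_t ~ N(0, t), P(B_t ≥ 3.33) = 1 − Φ(3.33/√t) = 1 − Φ(3.33/√11.98) = 1 − Φ(0.9621) ≈ 0.16800. Doubling: P(τ_{3.33} ≤ 11.98) ≈ 2 · 0.16800 = 0.33600 ≈ 0.3360.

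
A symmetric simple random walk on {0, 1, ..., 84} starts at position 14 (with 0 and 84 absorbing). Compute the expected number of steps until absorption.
E[τ | X_0 = 14] = 980

Let v_k = E[τ | X_0 = k]. Boundary: v_0 = v_84 = 0. Recurrence: v_k = 1 + (v_{k-1} + v_{k+1})/2 for 1 ≤ k ≤ 83. The particular solution to v_k − (v_{k-1} + v_{k+1})/2 = 1 is v_k = −k^2. Adding homogeneous solution A + B k and matching boundaries gives v_k = k (84 − k). Substituting k = 14: v_14 = 14 · 70 = 980.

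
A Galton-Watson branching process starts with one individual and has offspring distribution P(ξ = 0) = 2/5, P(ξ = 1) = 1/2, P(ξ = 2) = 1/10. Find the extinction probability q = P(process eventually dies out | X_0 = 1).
q = 1

Mean offspring μ = 0·2/5 + 1·1/2 + 2·1/10 = 7/10 ≤ 1. For μ ≤ 1 with offspring not concentrated at 1, the Galton-Watson process goes extinct almost surely, so q = 1.
(Algebraic check: The pgf is f(s) = 2/5 + 1/2·s + 1/10·s². The extinction probability q is the smallest fixed point of f in [0, 1]. Setting s = f(s):
  1/10·s² + (1/2 − 1)·s + 2/5 = 0
  1/10·s² − (2/5 + 1/10)·s + 2/5 = 0
which factors as (s − 1)·(1/10·s − 2/5) = 0, giving roots s = 1 and s = (2/5)/(1/10) = 4. Since 4 ≥ 1, the smallest root in [0, 1] is s = 1.)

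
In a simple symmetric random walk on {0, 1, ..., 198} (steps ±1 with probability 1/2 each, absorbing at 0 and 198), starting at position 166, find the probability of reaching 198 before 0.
P(hit 198 before 0) = 166/198 = 83/99

Let u_k = P(hit 198 before 0 | start at k). Then u_0 = 0, u_198 = 1, and u_k = u_{k-1}/2 + u_{k+1}/2 for 1 ≤ k ≤ 197. This harmonic recurrence is solved by u_k = k/198, giving u_166 = 166/198 = 83/99.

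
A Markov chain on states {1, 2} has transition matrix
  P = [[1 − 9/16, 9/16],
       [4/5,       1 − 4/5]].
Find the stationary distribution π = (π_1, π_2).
π_1 = 64/109, π_2 = 45/109

Solve πP = π with π_1 + π_2 = 1. From πP = π: π_1 · (1 − 9/16) + π_2 · 4/5 = π_1 ⇒ π_2 · 4/5 = π_1 · 9/16 ⇒ π_2/π_1 = (9/16)/(4/5) = 45/64. Together with π_1 + π_2 = 1:
  π_1 = (4/5)/(9/16 + 4/5) = (4/5)/(109/80) = 64/109,
  π_2 = (9/16)/(9/16 + 4/5) = (9/16)/(109/80) = 45/109.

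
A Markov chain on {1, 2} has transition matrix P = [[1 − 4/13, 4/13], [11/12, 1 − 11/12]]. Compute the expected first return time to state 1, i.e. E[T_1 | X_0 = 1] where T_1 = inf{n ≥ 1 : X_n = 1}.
E[T_1 | X_0 = 1] = 1/π_1 = 191/143

For an irreducible recurrent Markov chain with stationary distribution π, E[T_i | X_0 = i] = 1/π_i (Kac's formula). Here π_1 = (11/12)/(4/13 + 11/12) = (11/12)/(191/156) = 143/191, so E[T_1 | X_0 = 1] = 1/π_1 = (4/13 + 11/12)/(11/12) = (191/156)/(11/12) = 191/143.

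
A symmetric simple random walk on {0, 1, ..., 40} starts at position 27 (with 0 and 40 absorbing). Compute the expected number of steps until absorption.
E[τ | X_0 = 27] = 351

Let v_k = E[τ | X_0 = k]. Boundary: v_0 = v_40 = 0. Recurrence: v_k = 1 + (v_{k-1} + v_{k+1})/2 for 1 ≤ k ≤ 39. The particular solution to v_k − (v_{k-1} + v_{k+1})/2 = 1 is v_k = −k^2. Adding homogeneous solution A + B k and matching boundaries gives v_k = k (40 − k). Substituting k = 27: v_27 = 27 · 13 = 351.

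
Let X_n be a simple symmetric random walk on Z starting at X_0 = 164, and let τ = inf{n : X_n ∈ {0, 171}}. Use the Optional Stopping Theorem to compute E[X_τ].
E[X_τ] = 164

X_n is a martingale and τ is a bounded-mean stopping time (indeed τ is finite a.s. with bounded expectation since the walk is in a bounded region). By the OST, E[X_τ] = E[X_0] = 164. Equivalently: E[X_τ] = 171 · P(hit 171 first) + 0 · P(hit 0 first) = 171 · (164/171) = 164.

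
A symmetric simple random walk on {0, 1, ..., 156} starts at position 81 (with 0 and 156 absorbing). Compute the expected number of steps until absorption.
E[τ | X_0 = 81] = 6075

Let v_k = E[τ | X_0 = k]. Boundary: v_0 = v_156 = 0. Recurrence: v_k = 1 + (v_{k-1} + v_{k+1})/2 for 1 ≤ k ≤ 155. The particular solution to v_k − (v_{k-1} + v_{k+1})/2 = 1 is v_k = −k^2. Adding homogeneous solution A + B k and matching boundaries gives v_k = k (156 − k). Substituting k = 81: v_81 = 81 · 75 = 6075.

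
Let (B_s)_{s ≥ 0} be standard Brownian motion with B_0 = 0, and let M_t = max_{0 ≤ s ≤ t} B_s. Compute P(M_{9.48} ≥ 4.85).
P(M_{9.48} ≥ 4.85) = 2·P(B_{9.48} ≥ 4.85) = 2(1 − Φ(4.85/√9.48)) ≈ 0.1152

By the reflection principle for Brownian motion, P(M_t ≥ a) = 2 · P(B_t ≥ a) for a ≥ 0. Since B_t ~ N(0, t), P(B_t ≥ 4.85) = 1 − Φ(4.85/√t) = 1 − Φ(4.85/√9.48) = 1 − Φ(1.5752). So
  P(M_{9.48} ≥ 4.85) = 2(1 − Φ(1.5752)) ≈ 0.1152.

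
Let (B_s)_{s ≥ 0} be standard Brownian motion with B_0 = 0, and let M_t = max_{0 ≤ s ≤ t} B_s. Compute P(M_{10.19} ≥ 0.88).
P(M_{10.19} ≥ 0.88) = 2·P(B_{10.19} ≥ 0.88) = 2(1 − Φ(0.88/√10.19)) ≈ 0.7828

By the reflection principle for Brownian motion, P(M_t ≥ a) = 2 · P(B_t ≥ a) for a ≥ 0. Since B_t ~ N(0, t), P(B_t ≥ 0.88) = 1 − Φ(0.88/√t) = 1 − Φ(0.88/√10.19) = 1 − Φ(0.2757). So
  P(M_{10.19} ≥ 0.88) = 2(1 − Φ(0.2757)) ≈ 0.7828.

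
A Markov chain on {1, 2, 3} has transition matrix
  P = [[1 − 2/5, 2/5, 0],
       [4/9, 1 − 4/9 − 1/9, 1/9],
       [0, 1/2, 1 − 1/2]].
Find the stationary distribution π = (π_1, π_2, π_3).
π = (10/21, 3/7, 2/21)

This is a birth-death chain on three states, which satisfies detailed balance: π_1 · P_{12} = π_2 · P_{21} and π_2 · P_{23} = π_3 · P_{32}.
From π_1 · 2/5 = π_2 · 4/9: π_2/π_1 = (2/5)/(4/9) = 9/10.
From π_2 · 1/9 = π_3 · 1/2: π_3/π_2 = (1/9)/(1/2) = 2/9.
Take π_1 proportional to 1; then unnormalized π = (1, 9/10, 1/5). Normalize by dividing by the sum 21/10:
  π = (10/21, 3/7, 2/21).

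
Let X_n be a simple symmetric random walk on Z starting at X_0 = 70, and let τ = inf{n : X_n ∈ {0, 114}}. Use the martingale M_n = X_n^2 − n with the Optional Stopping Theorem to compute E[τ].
E[τ] = 3080

M_n = X_n^2 − n is a martingale (since E[X_{n+1}^2 | F_n] = X_n^2 + 1). By OST (τ has finite mean in a bounded region), E[M_τ] = E[M_0] = X_0^2 − 0 = 70^2 = 4900. Also E[M_τ] = E[X_τ^2] − E[τ]. The walk exits at 0 or 114, with P(hit 114 first) = 70/114, so E[X_τ^2] = 114^2 · 70/114 + 0 = 7980. Thus E[τ] = E[X_τ^2] − E[M_τ] = 7980 − 4900 = 3080 = 70(114 − 70) = 3080.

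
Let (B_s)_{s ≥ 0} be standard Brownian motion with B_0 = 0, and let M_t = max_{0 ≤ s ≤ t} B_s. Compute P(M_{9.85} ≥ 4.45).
P(M_{9.85} ≥ 4.45) = 2·P(B_{9.85} ≥ 4.45) = 2(1 − Φ(4.45/√9.85)) ≈ 0.1562

By the reflection principle for Brownian motion, P(M_t ≥ a) = 2 · P(B_t ≥ a) for a ≥ 0. Since B_t ~ N(0, t), P(B_t ≥ 4.45) = 1 − Φ(4.45/√t) = 1 − Φ(4.45/√9.85) = 1 − Φ(1.4179). So
  P(M_{9.85} ≥ 4.45) = 2(1 − Φ(1.4179)) ≈ 0.1562.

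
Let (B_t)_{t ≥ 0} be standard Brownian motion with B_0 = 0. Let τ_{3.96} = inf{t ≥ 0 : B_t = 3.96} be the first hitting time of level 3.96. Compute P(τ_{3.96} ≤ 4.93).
P(τ_{3.96} ≤ 4.93) = 2(1 − Φ(3.96/√4.93)) = 2(1 − Φ(1.7835)) ≈ 0.0745

By the reflection principle for standard BM, P(τ_b ≤ t) = 2 · P(B_t ≥ b). Since B_t ~ N(0, t), P(B_t ≥ 3.96) = 1 − Φ(3.96/√t) = 1 − Φ(3.96/√4.93) = 1 − Φ(1.7835) ≈ 0.03725. Doubling: P(τ_{3.96} ≤ 4.93) ≈ 2 · 0.03725 = 0.07450 ≈ 0.0745.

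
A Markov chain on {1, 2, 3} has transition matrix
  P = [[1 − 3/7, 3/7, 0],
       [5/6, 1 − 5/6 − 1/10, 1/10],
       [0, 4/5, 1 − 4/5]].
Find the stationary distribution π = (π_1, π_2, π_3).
π = (140/221, 72/221, 9/221)

This is a birth-death chain on three states, which satisfies detailed balance: π_1 · P_{12} = π_2 · P_{21} and π_2 · P_{23} = π_3 · P_{32}.
From π_1 · 3/7 = π_2 · 5/6: π_2/π_1 = (3/7)/(5/6) = 18/35.
From π_2 · 1/10 = π_3 · 4/5: π_3/π_2 = (1/10)/(4/5) = 1/8.
Take π_1 proportional to 1; then unnormalized π = (1, 18/35, 9/140). Normalize by dividing by the sum 221/140:
  π = (140/221, 72/221, 9/221).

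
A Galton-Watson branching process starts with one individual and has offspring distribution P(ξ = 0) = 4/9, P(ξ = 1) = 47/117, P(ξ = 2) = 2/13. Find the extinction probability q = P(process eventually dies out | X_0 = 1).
q = 1

Mean offspring μ = 0·4/9 + 1·47/117 + 2·2/13 = 83/117 ≤ 1. For μ ≤ 1 with offspring not concentrated at 1, the Galton-Watson process goes extinct almost surely, so q = 1.
(Algebraic check: The pgf is f(s) = 4/9 + 47/117·s + 2/13·s². The extinction probability q is the smallest fixed point of f in [0, 1]. Setting s = f(s):
  2/13·s² + (47/117 − 1)·s + 4/9 = 0
  2/13·s² − (4/9 + 2/13)·s + 4/9 = 0
which factors as (s − 1)·(2/13·s − 4/9) = 0, giving roots s = 1 and s = (4/9)/(2/13) = 26/9. Since 26/9 ≥ 1, the smallest root in [0, 1] is s = 1.)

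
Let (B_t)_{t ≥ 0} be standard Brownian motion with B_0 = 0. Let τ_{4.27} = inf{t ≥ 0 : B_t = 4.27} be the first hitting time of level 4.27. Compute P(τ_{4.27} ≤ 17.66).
P(τ_{4.27} ≤ 17.66) = 2(1 − Φ(4.27/√17.66)) = 2(1 − Φ(1.0161)) ≈ 0.3096

By the reflection principle for standard BM, P(τ_b ≤ t) = 2 · P(B_t ≥ b). Since B_t ~ N(0, t), P(B_t ≥ 4.27) = 1 − Φ(4.27/√t) = 1 − Φ(4.27/√17.66) = 1 − Φ(1.0161) ≈ 0.15479. Doubling: P(τ_{4.27} ≤ 17.66) ≈ 2 · 0.15479 = 0.30958 ≈ 0.3096.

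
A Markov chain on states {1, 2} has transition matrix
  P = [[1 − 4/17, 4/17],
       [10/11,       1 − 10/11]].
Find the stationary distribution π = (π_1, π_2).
π_1 = 85/107, π_2 = 22/107

Solve πP = π with π_1 + π_2 = 1. From πP = π: π_1 · (1 − 4/17) + π_2 · 10/11 = π_1 ⇒ π_2 · 10/11 = π_1 · 4/17 ⇒ π_2/π_1 = (4/17)/(10/11) = 22/85. Together with π_1 + π_2 = 1:
  π_1 = (10/11)/(4/17 + 10/11) = (10/11)/(214/187) = 85/107,
  π_2 = (4/17)/(4/17 + 10/11) = (4/17)/(214/187) = 22/107.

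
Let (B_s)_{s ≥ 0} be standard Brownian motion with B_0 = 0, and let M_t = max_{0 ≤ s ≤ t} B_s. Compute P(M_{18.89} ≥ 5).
P(M_{18.89} ≥ 5) = 2·P(B_{18.89} ≥ 5) = 2(1 − Φ(5/√18.89)) ≈ 0.2500

By the reflection principle for Brownian motion, P(M_t ≥ a) = 2 · P(B_t ≥ a) for a ≥ 0. Since B_t ~ N(0, t), P(B_t ≥ 5) = 1 − Φ(5/√t) = 1 − Φ(5/√18.89) = 1 − Φ(1.1504). So
  P(M_{18.89} ≥ 5) = 2(1 − Φ(1.1504)) ≈ 0.2500.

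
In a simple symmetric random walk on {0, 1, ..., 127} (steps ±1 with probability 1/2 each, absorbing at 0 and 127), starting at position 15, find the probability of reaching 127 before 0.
P(hit 127 before 0) = 15/127

Let u_k = P(hit 127 before 0 | start at k). Then u_0 = 0, u_127 = 1, and u_k = u_{k-1}/2 + u_{k+1}/2 for 1 ≤ k ≤ 126. This harmonic recurrence is solved by u_k = k/127, giving u_15 = 15/127.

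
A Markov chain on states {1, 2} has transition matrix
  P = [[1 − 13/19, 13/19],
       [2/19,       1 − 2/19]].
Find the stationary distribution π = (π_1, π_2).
π_1 = 2/15, π_2 = 13/15

Solve πP = π with π_1 + π_2 = 1. From πP = π: π_1 · (1 − 13/19) + π_2 · 2/19 = π_1 ⇒ π_2 · 2/19 = π_1 · 13/19 ⇒ π_2/π_1 = (13/19)/(2/19) = 13/2. Together with π_1 + π_2 = 1:
  π_1 = (2/19)/(13/19 + 2/19) = (2/19)/(15/19) = 2/15,
  π_2 = (13/19)/(13/19 + 2/19) = (13/19)/(15/19) = 13/15.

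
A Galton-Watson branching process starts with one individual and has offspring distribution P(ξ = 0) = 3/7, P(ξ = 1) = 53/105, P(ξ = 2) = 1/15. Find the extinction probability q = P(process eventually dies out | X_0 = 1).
q = 1

Mean offspring μ = 0·3/7 + 1·53/105 + 2·1/15 = 67/105 ≤ 1. For μ ≤ 1 with offspring not concentrated at 1, the Galton-Watson process goes extinct almost surely, so q = 1.
(Algebraic check: The pgf is f(s) = 3/7 + 53/105·s + 1/15·s². The extinction probability q is the smallest fixed point of f in [0, 1]. Setting s = f(s):
  1/15·s² + (53/105 − 1)·s + 3/7 = 0
  1/15·s² − (3/7 + 1/15)·s + 3/7 = 0
which factors as (s − 1)·(1/15·s − 3/7) = 0, giving roots s = 1 and s = (3/7)/(1/15) = 45/7. Since 45/7 ≥ 1, the smallest root in [0, 1] is s = 1.)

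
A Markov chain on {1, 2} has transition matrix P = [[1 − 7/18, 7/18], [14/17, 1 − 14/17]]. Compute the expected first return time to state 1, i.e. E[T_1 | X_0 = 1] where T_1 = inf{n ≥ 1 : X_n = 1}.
E[T_1 | X_0 = 1] = 1/π_1 = 53/36

For an irreducible recurrent Markov chain with stationary distribution π, E[T_i | X_0 = i] = 1/π_i (Kac's formula). Here π_1 = (14/17)/(7/18 + 14/17) = (14/17)/(371/306) = 36/53, so E[T_1 | X_0 = 1] = 1/π_1 = (7/18 + 14/17)/(14/17) = (371/306)/(14/17) = 53/36.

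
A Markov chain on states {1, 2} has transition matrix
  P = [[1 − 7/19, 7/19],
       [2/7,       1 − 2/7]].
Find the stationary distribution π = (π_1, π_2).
π_1 = 38/87, π_2 = 49/87

Solve πP = π with π_1 + π_2 = 1. From πP = π: π_1 · (1 − 7/19) + π_2 · 2/7 = π_1 ⇒ π_2 · 2/7 = π_1 · 7/19 ⇒ π_2/π_1 = (7/19)/(2/7) = 49/38. Together with π_1 + π_2 = 1:
  π_1 = (2/7)/(7/19 + 2/7) = (2/7)/(87/133) = 38/87,
  π_2 = (7/19)/(7/19 + 2/7) = (7/19)/(87/133) = 49/87.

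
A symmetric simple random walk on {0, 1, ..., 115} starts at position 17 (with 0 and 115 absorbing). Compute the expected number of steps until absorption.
E[τ | X_0 = 17] = 1666

Let v_k = E[τ | X_0 = k]. Boundary: v_0 = v_115 = 0. Recurrence: v_k = 1 + (v_{k-1} + v_{k+1})/2 for 1 ≤ k ≤ 114. The particular solution to v_k − (v_{k-1} + v_{k+1})/2 = 1 is v_k = −k^2. Adding homogeneous solution A + B k and matching boundaries gives v_k = k (115 − k). Substituting k = 17: v_17 = 17 · 98 = 1666.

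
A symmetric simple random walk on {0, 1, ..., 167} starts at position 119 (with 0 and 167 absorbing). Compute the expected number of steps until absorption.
E[τ | X_0 = 119] = 5712

Let v_k = E[τ | X_0 = k]. Boundary: v_0 = v_167 = 0. Recurrence: v_k = 1 + (v_{k-1} + v_{k+1})/2 for 1 ≤ k ≤ 166. The particular solution to v_k − (v_{k-1} + v_{k+1})/2 = 1 is v_k = −k^2. Adding homogeneous solution A + B k and matching boundaries gives v_k = k (167 − k). Substituting k = 119: v_119 = 119 · 48 = 5712.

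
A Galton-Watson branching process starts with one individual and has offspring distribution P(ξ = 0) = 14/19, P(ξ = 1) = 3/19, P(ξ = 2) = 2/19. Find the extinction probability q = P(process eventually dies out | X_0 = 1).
q = 1

Mean offspring μ = 0·14/19 + 1·3/19 + 2·2/19 = 7/19 ≤ 1. For μ ≤ 1 with offspring not concentrated at 1, the Galton-Watson process goes extinct almost surely, so q = 1.
(Algebraic check: The pgf is f(s) = 14/19 + 3/19·s + 2/19·s². The extinction probability q is the smallest fixed point of f in [0, 1]. Setting s = f(s):
  2/19·s² + (3/19 − 1)·s + 14/19 = 0
  2/19·s² − (14/19 + 2/19)·s + 14/19 = 0
which factors as (s − 1)·(2/19·s − 14/19) = 0, giving roots s = 1 and s = (14/19)/(2/19) = 7. Since 7 ≥ 1, the smallest root in [0, 1] is s = 1.)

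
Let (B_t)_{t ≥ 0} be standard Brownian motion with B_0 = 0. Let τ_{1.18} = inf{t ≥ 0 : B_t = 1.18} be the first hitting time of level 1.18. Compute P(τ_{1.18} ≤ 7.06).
P(τ_{1.18} ≤ 7.06) = 2(1 − Φ(1.18/√7.06)) = 2(1 − Φ(0.4441)) ≈ 0.6570

By the reflection principle for standard BM, P(τ_b ≤ t) = 2 · P(B_t ≥ b). Since B_t ~ N(0, t), P(B_t ≥ 1.18) = 1 − Φ(1.18/√t) = 1 − Φ(1.18/√7.06) = 1 − Φ(0.4441) ≈ 0.32849. Doubling: P(τ_{1.18} ≤ 7.06) ≈ 2 · 0.32849 = 0.65698 ≈ 0.6570.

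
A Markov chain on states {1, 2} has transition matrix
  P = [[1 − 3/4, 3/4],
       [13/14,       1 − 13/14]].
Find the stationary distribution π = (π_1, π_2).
π_1 = 26/47, π_2 = 21/47

Solve πP = π with π_1 + π_2 = 1. From πP = π: π_1 · (1 − 3/4) + π_2 · 13/14 = π_1 ⇒ π_2 · 13/14 = π_1 · 3/4 ⇒ π_2/π_1 = (3/4)/(13/14) = 21/26. Together with π_1 + π_2 = 1:
  π_1 = (13/14)/(3/4 + 13/14) = (13/14)/(47/28) = 26/47,
  π_2 = (3/4)/(3/4 + 13/14) = (3/4)/(47/28) = 21/47.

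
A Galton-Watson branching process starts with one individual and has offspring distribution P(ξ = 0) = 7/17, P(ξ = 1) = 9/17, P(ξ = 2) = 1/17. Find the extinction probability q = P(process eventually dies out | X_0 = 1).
q = 1

Mean offspring μ = 0·7/17 + 1·9/17 + 2·1/17 = 11/17 ≤ 1. For μ ≤ 1 with offspring not concentrated at 1, the Galton-Watson process goes extinct almost surely, so q = 1.
(Algebraic check: The pgf is f(s) = 7/17 + 9/17·s + 1/17·s². The extinction probability q is the smallest fixed point of f in [0, 1]. Setting s = f(s):
  1/17·s² + (9/17 − 1)·s + 7/17 = 0
  1/17·s² − (7/17 + 1/17)·s + 7/17 = 0
which factors as (s − 1)·(1/17·s − 7/17) = 0, giving roots s = 1 and s = (7/17)/(1/17) = 7. Since 7 ≥ 1, the smallest root in [0, 1] is s = 1.)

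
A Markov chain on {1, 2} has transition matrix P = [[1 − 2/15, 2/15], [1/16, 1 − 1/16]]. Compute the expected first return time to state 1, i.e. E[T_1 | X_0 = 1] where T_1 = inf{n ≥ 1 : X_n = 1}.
E[T_1 | X_0 = 1] = 1/π_1 = 47/15

For an irreducible recurrent Markov chain with stationary distribution π, E[T_i | X_0 = i] = 1/π_i (Kac's formula). Here π_1 = (1/16)/(2/15 + 1/16) = (1/16)/(47/240) = 15/47, so E[T_1 | X_0 = 1] = 1/π_1 = (2/15 + 1/16)/(1/16) = (47/240)/(1/16) = 47/15.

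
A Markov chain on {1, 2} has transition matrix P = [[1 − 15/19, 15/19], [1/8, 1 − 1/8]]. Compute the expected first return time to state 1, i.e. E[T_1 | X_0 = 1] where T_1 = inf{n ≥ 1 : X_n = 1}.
E[T_1 | X_0 = 1] = 1/π_1 = 139/19

For an irreducible recurrent Markov chain with stationary distribution π, E[T_i | X_0 = i] = 1/π_i (Kac's formula). Here π_1 = (1/8)/(15/19 + 1/8) = (1/8)/(139/152) = 19/139, so E[T_1 | X_0 = 1] = 1/π_1 = (15/19 + 1/8)/(1/8) = (139/152)/(1/8) = 139/19.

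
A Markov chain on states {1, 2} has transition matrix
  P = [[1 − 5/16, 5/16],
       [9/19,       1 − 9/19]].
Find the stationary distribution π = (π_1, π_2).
π_1 = 144/239, π_2 = 95/239

Solve πP = π with π_1 + π_2 = 1. From πP = π: π_1 · (1 − 5/16) + π_2 · 9/19 = π_1 ⇒ π_2 · 9/19 = π_1 · 5/16 ⇒ π_2/π_1 = (5/16)/(9/19) = 95/144. Together with π_1 + π_2 = 1:
  π_1 = (9/19)/(5/16 + 9/19) = (9/19)/(239/304) = 144/239,
  π_2 = (5/16)/(5/16 + 9/19) = (5/16)/(239/304) = 95/239.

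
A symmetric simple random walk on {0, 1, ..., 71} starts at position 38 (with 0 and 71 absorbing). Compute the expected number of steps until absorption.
E[τ | X_0 = 38] = 1254

Let v_k = E[τ | X_0 = k]. Boundary: v_0 = v_71 = 0. Recurrence: v_k = 1 + (v_{k-1} + v_{k+1})/2 for 1 ≤ k ≤ 70. The particular solution to v_k − (v_{k-1} + v_{k+1})/2 = 1 is v_k = −k^2. Adding homogeneous solution A + B k and matching boundaries gives v_k = k (71 − k). Substituting k = 38: v_38 = 38 · 33 = 1254.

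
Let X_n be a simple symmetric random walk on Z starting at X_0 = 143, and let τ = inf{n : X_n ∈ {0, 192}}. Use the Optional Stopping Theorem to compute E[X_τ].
E[X_τ] = 143

X_n is a martingale and τ is a bounded-mean stopping time (indeed τ is finite a.s. with bounded expectation since the walk is in a bounded region). By the OST, E[X_τ] = E[X_0] = 143. Equivalently: E[X_τ] = 192 · P(hit 192 first) + 0 · P(hit 0 first) = 192 · (143/192) = 143.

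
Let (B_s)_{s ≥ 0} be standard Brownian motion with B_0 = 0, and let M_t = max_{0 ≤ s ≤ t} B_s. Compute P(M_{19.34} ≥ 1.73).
P(M_{19.34} ≥ 1.73) = 2·P(B_{19.34} ≥ 1.73) = 2(1 − Φ(1.73/√19.34)) ≈ 0.6940

By the reflection principle for Brownian motion, P(M_t ≥ a) = 2 · P(B_t ≥ a) for a ≥ 0. Since B_t ~ N(0, t), P(B_t ≥ 1.73) = 1 − Φ(1.73/√t) = 1 − Φ(1.73/√19.34) = 1 − Φ(0.3934). So
  P(M_{19.34} ≥ 1.73) = 2(1 − Φ(0.3934)) ≈ 0.6940.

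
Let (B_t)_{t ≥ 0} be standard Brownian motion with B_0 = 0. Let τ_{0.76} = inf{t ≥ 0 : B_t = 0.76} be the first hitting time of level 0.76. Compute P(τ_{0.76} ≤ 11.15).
P(τ_{0.76} ≤ 11.15) = 2(1 − Φ(0.76/√11.15)) = 2(1 − Φ(0.2276)) ≈ 0.8200

By the reflection principle for standard BM, P(τ_b ≤ t) = 2 · P(B_t ≥ b). Since B_t ~ N(0, t), P(B_t ≥ 0.76) = 1 − Φ(0.76/√t) = 1 − Φ(0.76/√11.15) = 1 − Φ(0.2276) ≈ 0.40998. Doubling: P(τ_{0.76} ≤ 11.15) ≈ 2 · 0.40998 = 0.81996 ≈ 0.8200.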